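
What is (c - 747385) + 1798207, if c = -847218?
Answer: 203604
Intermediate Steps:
(c - 747385) + 1798207 = (-847218 - 747385) + 1798207 = -1594603 + 1798207 = 203604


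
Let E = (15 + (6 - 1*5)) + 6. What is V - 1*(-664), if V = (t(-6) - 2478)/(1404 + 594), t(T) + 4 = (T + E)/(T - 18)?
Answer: 1986284/2997 ≈ 662.76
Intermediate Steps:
E = 22 (E = (15 + (6 - 5)) + 6 = (15 + 1) + 6 = 16 + 6 = 22)
t(T) = -4 + (22 + T)/(-18 + T) (t(T) = -4 + (T + 22)/(T - 18) = -4 + (22 + T)/(-18 + T))
V = -3724/2997 (V = ((94 - 3*(-6))/(-18 - 6) - 2478)/(1404 + 594) = ((94 + 18)/(-24) - 2478)/1998 = (-1/24*112 - 2478)*(1/1998) = (-14/3 - 2478)*(1/1998) = -7448/3*1/1998 = -3724/2997 ≈ -1.2426)
V - 1*(-664) = -3724/2997 - 1*(-664) = -3724/2997 + 664 = 1986284/2997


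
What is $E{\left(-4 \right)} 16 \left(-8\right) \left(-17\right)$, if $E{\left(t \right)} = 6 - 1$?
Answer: $10880$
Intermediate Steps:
$E{\left(t \right)} = 5$
$E{\left(-4 \right)} 16 \left(-8\right) \left(-17\right) = 5 \cdot 16 \left(-8\right) \left(-17\right) = 5 \left(\left(-128\right) \left(-17\right)\right) = 5 \cdot 2176 = 10880$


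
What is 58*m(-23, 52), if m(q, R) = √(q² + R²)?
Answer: 58*√3233 ≈ 3297.9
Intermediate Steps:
m(q, R) = √(R² + q²)
58*m(-23, 52) = 58*√(52² + (-23)²) = 58*√(2704 + 529) = 58*√3233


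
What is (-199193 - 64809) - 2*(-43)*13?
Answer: -262884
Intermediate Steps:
(-199193 - 64809) - 2*(-43)*13 = -264002 + 86*13 = -264002 + 1118 = -262884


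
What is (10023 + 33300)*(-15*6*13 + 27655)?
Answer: 1147409655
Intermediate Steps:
(10023 + 33300)*(-15*6*13 + 27655) = 43323*(-90*13 + 27655) = 43323*(-1170 + 27655) = 43323*26485 = 1147409655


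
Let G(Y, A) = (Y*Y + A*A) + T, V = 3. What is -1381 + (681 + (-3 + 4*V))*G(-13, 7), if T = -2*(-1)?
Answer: 150419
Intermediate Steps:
T = 2
G(Y, A) = 2 + A**2 + Y**2 (G(Y, A) = (Y*Y + A*A) + 2 = (Y**2 + A**2) + 2 = (A**2 + Y**2) + 2 = 2 + A**2 + Y**2)
-1381 + (681 + (-3 + 4*V))*G(-13, 7) = -1381 + (681 + (-3 + 4*3))*(2 + 7**2 + (-13)**2) = -1381 + (681 + (-3 + 12))*(2 + 49 + 169) = -1381 + (681 + 9)*220 = -1381 + 690*220 = -1381 + 151800 = 150419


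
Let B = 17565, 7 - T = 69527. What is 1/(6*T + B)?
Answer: -1/399555 ≈ -2.5028e-6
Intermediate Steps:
T = -69520 (T = 7 - 1*69527 = 7 - 69527 = -69520)
1/(6*T + B) = 1/(6*(-69520) + 17565) = 1/(-417120 + 17565) = 1/(-399555) = -1/399555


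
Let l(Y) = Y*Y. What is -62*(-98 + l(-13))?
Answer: -4402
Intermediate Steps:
l(Y) = Y²
-62*(-98 + l(-13)) = -62*(-98 + (-13)²) = -62*(-98 + 169) = -62*71 = -4402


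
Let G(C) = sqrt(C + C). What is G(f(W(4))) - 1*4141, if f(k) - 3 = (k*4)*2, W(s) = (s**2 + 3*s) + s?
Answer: -4141 + sqrt(518) ≈ -4118.2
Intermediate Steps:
W(s) = s**2 + 4*s
f(k) = 3 + 8*k (f(k) = 3 + (k*4)*2 = 3 + (4*k)*2 = 3 + 8*k)
G(C) = sqrt(2)*sqrt(C) (G(C) = sqrt(2*C) = sqrt(2)*sqrt(C))
G(f(W(4))) - 1*4141 = sqrt(2)*sqrt(3 + 8*(4*(4 + 4))) - 1*4141 = sqrt(2)*sqrt(3 + 8*(4*8)) - 4141 = sqrt(2)*sqrt(3 + 8*32) - 4141 = sqrt(2)*sqrt(3 + 256) - 4141 = sqrt(2)*sqrt(259) - 4141 = sqrt(518) - 4141 = -4141 + sqrt(518)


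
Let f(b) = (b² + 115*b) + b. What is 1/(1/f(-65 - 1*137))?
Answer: 17372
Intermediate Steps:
f(b) = b² + 116*b
1/(1/f(-65 - 1*137)) = 1/(1/((-65 - 1*137)*(116 + (-65 - 1*137)))) = 1/(1/((-65 - 137)*(116 + (-65 - 137)))) = 1/(1/(-202*(116 - 202))) = 1/(1/(-202*(-86))) = 1/(1/17372) = 17372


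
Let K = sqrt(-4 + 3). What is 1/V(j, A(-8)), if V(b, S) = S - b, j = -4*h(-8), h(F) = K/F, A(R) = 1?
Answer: 4/5 + 2*I/5 ≈ 0.8 + 0.4*I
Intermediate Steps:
K = I (K = sqrt(-1) = I ≈ 1.0*I)
h(F) = I/F
j = I/2 (j = -4*I/(-8) = -4*I*(-1)/8 = -(-1)*I/2 = I/2 ≈ 0.5*I)
1/V(j, A(-8)) = 1/(1 - I/2) = 4*(1 + I/2)/5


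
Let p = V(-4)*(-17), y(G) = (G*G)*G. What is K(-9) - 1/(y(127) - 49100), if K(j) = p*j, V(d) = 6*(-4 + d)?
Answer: -14682734353/1999283 ≈ -7344.0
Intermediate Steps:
V(d) = -24 + 6*d
y(G) = G³ (y(G) = G²*G = G³)
p = 816 (p = (-24 + 6*(-4))*(-17) = (-24 - 24)*(-17) = -48*(-17) = 816)
K(j) = 816*j
K(-9) - 1/(y(127) - 49100) = 816*(-9) - 1/(127³ - 49100) = -7344 - 1/(2048383 - 49100) = -7344 - 1/1999283 = -14682734353/1999283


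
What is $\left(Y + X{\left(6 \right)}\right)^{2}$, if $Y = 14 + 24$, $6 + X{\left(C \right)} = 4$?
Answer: $1296$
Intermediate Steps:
$X{\left(C \right)} = -2$ ($X{\left(C \right)} = -6 + 4 = -2$)
$Y = 38$
$\left(Y + X{\left(6 \right)}\right)^{2} = \left(38 - 2\right)^{2} = 36^{2} = 1296$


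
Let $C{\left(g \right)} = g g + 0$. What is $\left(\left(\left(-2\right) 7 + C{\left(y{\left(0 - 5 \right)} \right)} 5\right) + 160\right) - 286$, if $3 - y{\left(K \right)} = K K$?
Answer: $2280$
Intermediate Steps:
$y{\left(K \right)} = 3 - K^{2}$ ($y{\left(K \right)} = 3 - K K = 3 - K^{2}$)
$C{\left(g \right)} = g^{2}$ ($C{\left(g \right)} = g^{2} + 0 = g^{2}$)
$\left(\left(\left(-2\right) 7 + C{\left(y{\left(0 - 5 \right)} \right)} 5\right) + 160\right) - 286 = \left(\left(\left(-2\right) 7 + \left(3 - \left(0 - 5\right)^{2}\right)^{2} \cdot 5\right) + 160\right) - 286 = \left(\left(-14 + \left(3 - \left(-5\right)^{2}\right)^{2} \cdot 5\right) + 160\right) - 286 = \left(\left(-14 + \left(3 - 25\right)^{2} \cdot 5\right) + 160\right) - 286 = \left(\left(-14 + \left(-22\right)^{2} \cdot 5\right) + 160\right) - 286 = \left(\left(-14 + 484 \cdot 5\right) + 160\right) - 286 = \left(\left(-14 + 2420\right) + 160\right) - 286 = \left(2406 + 160\right) - 286 = 2566 - 286 = 2280$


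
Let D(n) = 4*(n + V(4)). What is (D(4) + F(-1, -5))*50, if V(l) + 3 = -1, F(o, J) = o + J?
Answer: -300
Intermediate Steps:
F(o, J) = J + o
V(l) = -4 (V(l) = -3 - 1 = -4)
D(n) = -16 + 4*n (D(n) = 4*(n - 4) = 4*(-4 + n) = -16 + 4*n)
(D(4) + F(-1, -5))*50 = ((-16 + 4*4) + (-5 - 1))*50 = ((-16 + 16) - 6)*50 = (0 - 6)*50 = -6*50 = -300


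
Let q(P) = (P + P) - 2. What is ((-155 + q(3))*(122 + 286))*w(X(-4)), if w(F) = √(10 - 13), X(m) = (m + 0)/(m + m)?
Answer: -61608*I*√3 ≈ -1.0671e+5*I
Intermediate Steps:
q(P) = -2 + 2*P (q(P) = 2*P - 2 = -2 + 2*P)
X(m) = ½ (X(m) = m/((2*m)) = m*(1/(2*m)) = ½)
w(F) = I*√3 (w(F) = √(-3) = I*√3)
((-155 + q(3))*(122 + 286))*w(X(-4)) = ((-155 + (-2 + 2*3))*(122 + 286))*(I*√3) = ((-155 + (-2 + 6))*408)*(I*√3) = ((-155 + 4)*408)*(I*√3) = (-151*408)*(I*√3) = -61608*I*√3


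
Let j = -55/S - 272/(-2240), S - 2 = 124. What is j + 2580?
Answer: 3250403/1260 ≈ 2579.7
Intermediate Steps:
S = 126 (S = 2 + 124 = 126)
j = -397/1260 (j = -55/126 - 272/(-2240) = -55*1/126 - 272*(-1/2240) = -55/126 + 17/140 = -397/1260 ≈ -0.31508)
j + 2580 = -397/1260 + 2580 = 3250403/1260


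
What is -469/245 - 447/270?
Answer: -2249/630 ≈ -3.5698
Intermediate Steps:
-469/245 - 447/270 = -469*1/245 - 447*1/270 = -67/35 - 149/90 = -2249/630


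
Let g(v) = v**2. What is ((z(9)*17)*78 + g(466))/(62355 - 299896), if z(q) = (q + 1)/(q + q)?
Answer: -653678/712623 ≈ -0.91728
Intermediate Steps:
z(q) = (1 + q)/(2*q) (z(q) = (1 + q)/((2*q)) = (1 + q)*(1/(2*q)) = (1 + q)/(2*q))
((z(9)*17)*78 + g(466))/(62355 - 299896) = ((((1/2)*(1 + 9)/9)*17)*78 + 466**2)/(62355 - 299896) = ((((1/2)*(1/9)*10)*17)*78 + 217156)/(-237541) = (((5/9)*17)*78 + 217156)*(-1/237541) = ((85/9)*78 + 217156)*(-1/237541) = (2210/3 + 217156)*(-1/237541) = (653678/3)*(-1/237541) = -653678/712623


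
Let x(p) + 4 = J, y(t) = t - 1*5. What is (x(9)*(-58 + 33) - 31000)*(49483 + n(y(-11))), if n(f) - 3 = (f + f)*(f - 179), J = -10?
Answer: -1708001900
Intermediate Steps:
y(t) = -5 + t (y(t) = t - 5 = -5 + t)
x(p) = -14 (x(p) = -4 - 10 = -14)
n(f) = 3 + 2*f*(-179 + f) (n(f) = 3 + (f + f)*(f - 179) = 3 + (2*f)*(-179 + f) = 3 + 2*f*(-179 + f))
(x(9)*(-58 + 33) - 31000)*(49483 + n(y(-11))) = (-14*(-58 + 33) - 31000)*(49483 + (3 - 358*(-5 - 11) + 2*(-5 - 11)²)) = (-14*(-25) - 31000)*(49483 + (3 - 358*(-16) + 2*(-16)²)) = (350 - 31000)*(49483 + (3 + 5728 + 2*256)) = -30650*(49483 + (3 + 5728 + 512)) = -30650*(49483 + 6243) = -30650*55726 = -1708001900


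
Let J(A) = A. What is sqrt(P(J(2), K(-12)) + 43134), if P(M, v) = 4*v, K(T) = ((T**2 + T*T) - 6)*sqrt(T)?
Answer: sqrt(43134 + 2256*I*sqrt(3)) ≈ 207.9 + 9.3976*I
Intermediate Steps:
K(T) = sqrt(T)*(-6 + 2*T**2) (K(T) = ((T**2 + T**2) - 6)*sqrt(T) = (2*T**2 - 6)*sqrt(T) = (-6 + 2*T**2)*sqrt(T) = sqrt(T)*(-6 + 2*T**2))
sqrt(P(J(2), K(-12)) + 43134) = sqrt(4*(2*sqrt(-12)*(-3 + (-12)**2)) + 43134) = sqrt(4*(2*(2*I*sqrt(3))*(-3 + 144)) + 43134) = sqrt(4*(2*(2*I*sqrt(3))*141) + 43134) = sqrt(4*(564*I*sqrt(3)) + 43134) = sqrt(2256*I*sqrt(3) + 43134) = sqrt(43134 + 2256*I*sqrt(3))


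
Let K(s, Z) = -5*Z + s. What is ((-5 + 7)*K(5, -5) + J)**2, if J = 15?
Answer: 5625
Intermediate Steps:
K(s, Z) = s - 5*Z
((-5 + 7)*K(5, -5) + J)**2 = ((-5 + 7)*(5 - 5*(-5)) + 15)**2 = (2*(5 + 25) + 15)**2 = (2*30 + 15)**2 = (60 + 15)**2 = 75**2 = 5625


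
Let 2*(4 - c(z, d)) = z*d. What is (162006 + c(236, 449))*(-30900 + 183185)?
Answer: 16603328980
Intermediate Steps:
c(z, d) = 4 - d*z/2 (c(z, d) = 4 - z*d/2 = 4 - d*z/2)
(162006 + c(236, 449))*(-30900 + 183185) = (162006 + (4 - ½*449*236))*(-30900 + 183185) = (162006 + (4 - 52982))*152285 = (162006 - 52978)*152285 = 109028*152285 = 16603328980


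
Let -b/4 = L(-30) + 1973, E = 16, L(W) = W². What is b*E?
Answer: -183872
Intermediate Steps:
b = -11492 (b = -4*((-30)² + 1973) = -4*(900 + 1973) = -4*2873 = -11492)
b*E = -11492*16 = -183872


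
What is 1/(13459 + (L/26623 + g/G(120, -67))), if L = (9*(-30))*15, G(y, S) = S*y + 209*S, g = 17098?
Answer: 586850789/7897880294947 ≈ 7.4305e-5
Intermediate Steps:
G(y, S) = 209*S + S*y
L = -4050 (L = -270*15 = -4050)
1/(13459 + (L/26623 + g/G(120, -67))) = 1/(13459 + (-4050/26623 + 17098/((-67*(209 + 120))))) = 1/(13459 + (-4050*1/26623 + 17098/((-67*329)))) = 1/(13459 + (-4050/26623 + 17098/(-22043))) = 1/(13459 + (-4050/26623 + 17098*(-1/22043))) = 1/(13459 + (-4050/26623 - 17098/22043)) = 1/(13459 - 544474204/586850789) = 1/(7897880294947/586850789) = 586850789/7897880294947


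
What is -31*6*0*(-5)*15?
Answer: 0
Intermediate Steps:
-31*6*0*(-5)*15 = -0*(-5)*15 = -31*0*15 = 0*15 = 0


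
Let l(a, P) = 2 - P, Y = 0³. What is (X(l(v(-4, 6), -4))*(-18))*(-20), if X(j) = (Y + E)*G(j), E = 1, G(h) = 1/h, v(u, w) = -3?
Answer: 60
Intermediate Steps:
Y = 0
X(j) = 1/j (X(j) = (0 + 1)/j = 1/j)
(X(l(v(-4, 6), -4))*(-18))*(-20) = (-18/(2 - 1*(-4)))*(-20) = (-18/(2 + 4))*(-20) = (-18/6)*(-20) = ((⅙)*(-18))*(-20) = -3*(-20) = 60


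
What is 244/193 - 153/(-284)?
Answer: 98825/54812 ≈ 1.8030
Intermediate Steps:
244/193 - 153/(-284) = 244*(1/193) - 153*(-1/284) = 244/193 + 153/284 = 98825/54812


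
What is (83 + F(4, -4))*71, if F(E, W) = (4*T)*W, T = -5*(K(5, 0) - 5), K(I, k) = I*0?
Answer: -22507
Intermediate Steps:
K(I, k) = 0
T = 25 (T = -5*(0 - 5) = -5*(-5) = 25)
F(E, W) = 100*W (F(E, W) = (4*25)*W = 100*W)
(83 + F(4, -4))*71 = (83 + 100*(-4))*71 = (83 - 400)*71 = -317*71 = -22507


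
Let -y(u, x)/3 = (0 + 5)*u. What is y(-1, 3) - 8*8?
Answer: -49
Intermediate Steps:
y(u, x) = -15*u (y(u, x) = -3*(0 + 5)*u = -15*u)
y(-1, 3) - 8*8 = -15*(-1) - 8*8 = 15 - 64 = -49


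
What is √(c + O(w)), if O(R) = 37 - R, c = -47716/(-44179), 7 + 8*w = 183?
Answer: √31384805779/44179 ≈ 4.0100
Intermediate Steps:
w = 22 (w = -7/8 + (⅛)*183 = -7/8 + 183/8 = 22)
c = 47716/44179 (c = -47716*(-1/44179) = 47716/44179 ≈ 1.0801)
√(c + O(w)) = √(47716/44179 + (37 - 1*22)) = √(47716/44179 + (37 - 22)) = √(47716/44179 + 15) = √(710401/44179) = √31384805779/44179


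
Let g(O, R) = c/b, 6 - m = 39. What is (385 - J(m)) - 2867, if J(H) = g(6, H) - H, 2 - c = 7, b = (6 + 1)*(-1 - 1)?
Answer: -35215/14 ≈ -2515.4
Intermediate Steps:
m = -33 (m = 6 - 1*39 = 6 - 39 = -33)
b = -14 (b = 7*(-2) = -14)
c = -5 (c = 2 - 1*7 = 2 - 7 = -5)
g(O, R) = 5/14 (g(O, R) = -5/(-14) = -5*(-1/14) = 5/14)
J(H) = 5/14 - H
(385 - J(m)) - 2867 = (385 - (5/14 - 1*(-33))) - 2867 = (385 - (5/14 + 33)) - 2867 = (385 - 1*467/14) - 2867 = (385 - 467/14) - 2867 = 4923/14 - 2867 = -35215/14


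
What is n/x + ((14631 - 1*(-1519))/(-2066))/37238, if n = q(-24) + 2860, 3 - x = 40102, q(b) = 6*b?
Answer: -104799774889/1542482378546 ≈ -0.067942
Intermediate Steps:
x = -40099 (x = 3 - 1*40102 = 3 - 40102 = -40099)
n = 2716 (n = 6*(-24) + 2860 = -144 + 2860 = 2716)
n/x + ((14631 - 1*(-1519))/(-2066))/37238 = 2716/(-40099) + ((14631 - 1*(-1519))/(-2066))/37238 = 2716*(-1/40099) + ((14631 + 1519)*(-1/2066))*(1/37238) = -2716/40099 + (16150*(-1/2066))*(1/37238) = -2716/40099 - 8075/1033*1/37238 = -2716/40099 - 8075/38466854 = -104799774889/1542482378546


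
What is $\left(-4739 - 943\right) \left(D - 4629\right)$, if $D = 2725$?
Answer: $10818528$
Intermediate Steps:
$\left(-4739 - 943\right) \left(D - 4629\right) = \left(-4739 - 943\right) \left(2725 - 4629\right) = \left(-5682\right) \left(-1904\right) = 10818528$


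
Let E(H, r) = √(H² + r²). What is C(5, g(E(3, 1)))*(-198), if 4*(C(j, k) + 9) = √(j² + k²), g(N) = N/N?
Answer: 1782 - 99*√26/2 ≈ 1529.6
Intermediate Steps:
g(N) = 1
C(j, k) = -9 + √(j² + k²)/4
C(5, g(E(3, 1)))*(-198) = (-9 + √(5² + 1²)/4)*(-198) = (-9 + √(25 + 1)/4)*(-198) = (-9 + √26/4)*(-198) = 1782 - 99*√26/2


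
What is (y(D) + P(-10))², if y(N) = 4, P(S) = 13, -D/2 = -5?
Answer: 289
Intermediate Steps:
D = 10 (D = -2*(-5) = 10)
(y(D) + P(-10))² = (4 + 13)² = 17² = 289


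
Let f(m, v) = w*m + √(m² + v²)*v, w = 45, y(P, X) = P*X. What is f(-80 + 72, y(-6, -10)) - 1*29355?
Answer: -29715 + 240*√229 ≈ -26083.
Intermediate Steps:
f(m, v) = 45*m + v*√(m² + v²) (f(m, v) = 45*m + √(m² + v²)*v = 45*m + v*√(m² + v²))
f(-80 + 72, y(-6, -10)) - 1*29355 = (45*(-80 + 72) + (-6*(-10))*√((-80 + 72)² + (-6*(-10))²)) - 1*29355 = (45*(-8) + 60*√((-8)² + 60²)) - 29355 = (-360 + 60*√(64 + 3600)) - 29355 = (-360 + 60*√3664) - 29355 = (-360 + 60*(4*√229)) - 29355 = (-360 + 240*√229) - 29355 = -29715 + 240*√229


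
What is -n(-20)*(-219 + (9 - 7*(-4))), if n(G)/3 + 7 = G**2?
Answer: 214578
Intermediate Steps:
n(G) = -21 + 3*G**2
-n(-20)*(-219 + (9 - 7*(-4))) = -(-21 + 3*(-20)**2)*(-219 + (9 - 7*(-4))) = -(-21 + 3*400)*(-219 + (9 + 28)) = -(-21 + 1200)*(-219 + 37) = -1179*(-182) = -1*(-214578) = 214578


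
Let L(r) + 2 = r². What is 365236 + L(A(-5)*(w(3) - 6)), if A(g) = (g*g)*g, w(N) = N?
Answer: 505859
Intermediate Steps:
A(g) = g³ (A(g) = g²*g = g³)
L(r) = -2 + r²
365236 + L(A(-5)*(w(3) - 6)) = 365236 + (-2 + ((-5)³*(3 - 6))²) = 365236 + (-2 + (-125*(-3))²) = 365236 + (-2 + 375²) = 365236 + (-2 + 140625) = 365236 + 140623 = 505859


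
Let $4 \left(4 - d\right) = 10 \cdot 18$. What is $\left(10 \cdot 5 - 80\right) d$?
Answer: $1230$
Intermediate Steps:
$d = -41$ ($d = 4 - \frac{10 \cdot 18}{4} = 4 - 45 = -41$)
$\left(10 \cdot 5 - 80\right) d = \left(10 \cdot 5 - 80\right) \left(-41\right) = \left(50 - 80\right) \left(-41\right) = \left(-30\right) \left(-41\right) = 1230$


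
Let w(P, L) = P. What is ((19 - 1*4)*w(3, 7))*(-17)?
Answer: -765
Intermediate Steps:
((19 - 1*4)*w(3, 7))*(-17) = ((19 - 1*4)*3)*(-17) = ((19 - 4)*3)*(-17) = (15*3)*(-17) = 45*(-17) = -765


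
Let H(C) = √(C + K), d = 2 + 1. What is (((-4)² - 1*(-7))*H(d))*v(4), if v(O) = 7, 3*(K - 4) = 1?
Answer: 161*√66/3 ≈ 435.99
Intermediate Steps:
K = 13/3 (K = 4 + (⅓)*1 = 4 + ⅓ = 13/3 ≈ 4.3333)
d = 3
H(C) = √(13/3 + C) (H(C) = √(C + 13/3) = √(13/3 + C))
(((-4)² - 1*(-7))*H(d))*v(4) = (((-4)² - 1*(-7))*(√(39 + 9*3)/3))*7 = ((16 + 7)*(√(39 + 27)/3))*7 = (23*(√66/3))*7 = (23*√66/3)*7 = 161*√66/3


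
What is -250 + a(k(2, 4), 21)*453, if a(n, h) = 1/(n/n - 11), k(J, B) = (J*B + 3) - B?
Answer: -2953/10 ≈ -295.30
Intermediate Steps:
k(J, B) = 3 - B + B*J (k(J, B) = (B*J + 3) - B = (3 + B*J) - B = 3 - B + B*J)
a(n, h) = -⅒ (a(n, h) = 1/(1 - 11) = 1/(-10) = -⅒)
-250 + a(k(2, 4), 21)*453 = -250 - ⅒*453 = -250 - 453/10 = -2953/10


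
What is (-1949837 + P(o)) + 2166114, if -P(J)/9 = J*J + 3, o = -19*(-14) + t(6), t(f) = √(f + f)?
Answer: -420662 - 9576*√3 ≈ -4.3725e+5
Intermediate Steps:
t(f) = √2*√f (t(f) = √(2*f) = √2*√f)
o = 266 + 2*√3 (o = -19*(-14) + √2*√6 = 266 + 2*√3 ≈ 269.46)
P(J) = -27 - 9*J² (P(J) = -9*(J*J + 3) = -9*(J² + 3) = -9*(3 + J²) = -27 - 9*J²)
(-1949837 + P(o)) + 2166114 = (-1949837 + (-27 - 9*(266 + 2*√3)²)) + 2166114 = (-1949864 - 9*(266 + 2*√3)²) + 2166114 = 216250 - 9*(266 + 2*√3)²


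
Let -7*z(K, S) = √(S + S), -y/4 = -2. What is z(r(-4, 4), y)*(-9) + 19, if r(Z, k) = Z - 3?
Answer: 169/7 ≈ 24.143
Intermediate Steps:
y = 8 (y = -4*(-2) = 8)
r(Z, k) = -3 + Z
z(K, S) = -√2*√S/7 (z(K, S) = -√(S + S)/7 = -√2*√S/7)
z(r(-4, 4), y)*(-9) + 19 = -√2*√8/7*(-9) + 19 = -√2*2*√2/7*(-9) + 19 = -4/7*(-9) + 19 = 36/7 + 19 = 169/7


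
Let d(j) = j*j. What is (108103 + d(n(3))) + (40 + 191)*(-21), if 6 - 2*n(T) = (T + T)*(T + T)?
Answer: 103477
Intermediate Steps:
n(T) = 3 - 2*T**2 (n(T) = 3 - (T + T)*(T + T)/2 = 3 - 2*T*2*T/2 = 3 - 2*T**2)
d(j) = j**2
(108103 + d(n(3))) + (40 + 191)*(-21) = (108103 + (3 - 2*3**2)**2) + (40 + 191)*(-21) = (108103 + (3 - 2*9)**2) + 231*(-21) = (108103 + (3 - 18)**2) - 4851 = (108103 + (-15)**2) - 4851 = (108103 + 225) - 4851 = 108328 - 4851 = 103477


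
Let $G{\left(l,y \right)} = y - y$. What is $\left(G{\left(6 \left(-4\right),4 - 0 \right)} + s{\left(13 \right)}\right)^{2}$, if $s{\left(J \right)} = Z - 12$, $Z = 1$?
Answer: $121$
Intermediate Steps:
$s{\left(J \right)} = -11$ ($s{\left(J \right)} = 1 - 12 = -11$)
$G{\left(l,y \right)} = 0$
$\left(G{\left(6 \left(-4\right),4 - 0 \right)} + s{\left(13 \right)}\right)^{2} = \left(0 - 11\right)^{2} = \left(-11\right)^{2} = 121$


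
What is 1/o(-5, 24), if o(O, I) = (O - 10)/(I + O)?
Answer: -19/15 ≈ -1.2667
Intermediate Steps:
o(O, I) = (-10 + O)/(I + O)
1/o(-5, 24) = 1/((-10 - 5)/(24 - 5)) = 1/(-15/19) = -19/15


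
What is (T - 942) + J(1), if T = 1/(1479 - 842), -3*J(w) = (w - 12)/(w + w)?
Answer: -3593311/3822 ≈ -940.17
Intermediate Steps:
J(w) = -(-12 + w)/(6*w) (J(w) = -(w - 12)/(3*(w + w)) = -(-12 + w)/(3*(2*w)) = -(-12 + w)*1/(2*w)/3 = -(-12 + w)/(6*w))
T = 1/637 ≈ 0.0015699
(T - 942) + J(1) = (1/637 - 942) + (⅙)*(12 - 1*1)/1 = -600053/637 + (⅙)*1*(12 - 1) = -600053/637 + (⅙)*1*11 = -600053/637 + 11/6 = -3593311/3822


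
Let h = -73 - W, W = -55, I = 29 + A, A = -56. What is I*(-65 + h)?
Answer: 2241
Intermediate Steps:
I = -27 (I = 29 - 56 = -27)
h = -18 (h = -73 - 1*(-55) = -73 + 55 = -18)
I*(-65 + h) = -27*(-65 - 18) = -27*(-83) = 2241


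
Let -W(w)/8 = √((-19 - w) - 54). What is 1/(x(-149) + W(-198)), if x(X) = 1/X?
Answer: 149/177607999 - 888040*√5/177607999 ≈ -0.011180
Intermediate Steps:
W(w) = -8*√(-73 - w) (W(w) = -8*√((-19 - w) - 54) = -8*√(-73 - w))
1/(x(-149) + W(-198)) = 1/(1/(-149) - 8*√(-73 - 1*(-198))) = 1/(-1/149 - 8*√(-73 + 198)) = 1/(-1/149 - 40*√5)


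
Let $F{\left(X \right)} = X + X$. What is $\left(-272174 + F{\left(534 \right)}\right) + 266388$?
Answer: $-4718$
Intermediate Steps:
$F{\left(X \right)} = 2 X$
$\left(-272174 + F{\left(534 \right)}\right) + 266388 = \left(-272174 + 2 \cdot 534\right) + 266388 = \left(-272174 + 1068\right) + 266388 = -271106 + 266388 = -4718$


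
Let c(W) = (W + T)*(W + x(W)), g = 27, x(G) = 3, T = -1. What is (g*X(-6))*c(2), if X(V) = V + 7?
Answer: 135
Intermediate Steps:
c(W) = (-1 + W)*(3 + W) (c(W) = (W - 1)*(W + 3) = (-1 + W)*(3 + W))
X(V) = 7 + V
(g*X(-6))*c(2) = (27*(7 - 6))*(-3 + 2² + 2*2) = (27*1)*(-3 + 4 + 4) = 27*5 = 135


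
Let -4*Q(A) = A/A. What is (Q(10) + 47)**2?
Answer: 34969/16 ≈ 2185.6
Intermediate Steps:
Q(A) = -1/4 (Q(A) = -A/(4*A) = -1/4*1 = -1/4)
(Q(10) + 47)**2 = (-1/4 + 47)**2 = (187/4)**2 = 34969/16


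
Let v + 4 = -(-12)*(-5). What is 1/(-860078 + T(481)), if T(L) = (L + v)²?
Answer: -1/686189 ≈ -1.4573e-6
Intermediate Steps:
v = -64 (v = -4 - (-12)*(-5) = -4 - 4*15 = -4 - 60 = -64)
T(L) = (-64 + L)² (T(L) = (L - 64)² = (-64 + L)²)
1/(-860078 + T(481)) = 1/(-860078 + (-64 + 481)²) = 1/(-860078 + 417²) = 1/(-860078 + 173889) = 1/(-686189) = -1/686189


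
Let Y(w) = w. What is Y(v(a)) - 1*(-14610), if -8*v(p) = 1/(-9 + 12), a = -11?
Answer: 350639/24 ≈ 14610.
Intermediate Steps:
v(p) = -1/24 (v(p) = -1/(8*(-9 + 12)) = -⅛/3 = -⅛*⅓ = -1/24)
Y(v(a)) - 1*(-14610) = -1/24 - 1*(-14610) = -1/24 + 14610 = 350639/24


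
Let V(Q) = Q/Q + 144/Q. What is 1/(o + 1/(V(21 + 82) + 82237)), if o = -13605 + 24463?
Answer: 8470658/91974404667 ≈ 9.2098e-5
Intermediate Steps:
V(Q) = 1 + 144/Q
o = 10858
1/(o + 1/(V(21 + 82) + 82237)) = 1/(10858 + 1/((144 + (21 + 82))/(21 + 82) + 82237)) = 1/(10858 + 1/((144 + 103)/103 + 82237)) = 1/(10858 + 1/((1/103)*247 + 82237)) = 1/(10858 + 1/(247/103 + 82237)) = 1/(10858 + 1/(8470658/103)) = 1/(10858 + 103/8470658) = 1/(91974404667/8470658) = 8470658/91974404667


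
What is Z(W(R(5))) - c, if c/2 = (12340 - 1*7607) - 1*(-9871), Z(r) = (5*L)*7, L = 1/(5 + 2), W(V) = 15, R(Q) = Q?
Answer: -29203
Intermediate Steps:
L = ⅐ (L = 1/7 = ⅐ ≈ 0.14286)
Z(r) = 5 (Z(r) = (5*(⅐))*7 = (5/7)*7 = 5)
c = 29208 (c = 2*((12340 - 1*7607) - 1*(-9871)) = 2*((12340 - 7607) + 9871) = 2*(4733 + 9871) = 2*14604 = 29208)
Z(W(R(5))) - c = 5 - 1*29208 = 5 - 29208 = -29203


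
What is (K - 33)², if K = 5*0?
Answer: 1089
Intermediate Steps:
K = 0
(K - 33)² = (0 - 33)² = (-33)² = 1089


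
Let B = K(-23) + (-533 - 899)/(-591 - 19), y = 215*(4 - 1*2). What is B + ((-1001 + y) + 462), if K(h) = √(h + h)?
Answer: -32529/305 + I*√46 ≈ -106.65 + 6.7823*I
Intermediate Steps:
y = 430 (y = 215*(4 - 2) = 215*2 = 430)
K(h) = √2*√h (K(h) = √(2*h) = √2*√h)
B = 716/305 + I*√46 (B = √2*√(-23) + (-533 - 899)/(-591 - 19) = √2*(I*√23) - 1432/(-610) = I*√46 - 1432*(-1/610) = I*√46 + 716/305 = 716/305 + I*√46 ≈ 2.3475 + 6.7823*I)
B + ((-1001 + y) + 462) = (716/305 + I*√46) + ((-1001 + 430) + 462) = (716/305 + I*√46) + (-571 + 462) = (716/305 + I*√46) - 109 = -32529/305 + I*√46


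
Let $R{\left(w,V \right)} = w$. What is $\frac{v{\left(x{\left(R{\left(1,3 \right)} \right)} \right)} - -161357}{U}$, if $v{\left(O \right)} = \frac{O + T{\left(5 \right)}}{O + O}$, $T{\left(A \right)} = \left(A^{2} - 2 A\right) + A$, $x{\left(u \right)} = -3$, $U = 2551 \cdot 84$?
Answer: $\frac{968125}{1285704} \approx 0.75299$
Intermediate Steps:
$U = 214284$
$T{\left(A \right)} = A^{2} - A$
$v{\left(O \right)} = \frac{20 + O}{2 O}$ ($v{\left(O \right)} = \frac{O + 5 \left(-1 + 5\right)}{O + O} = \frac{O + 5 \cdot 4}{2 O} = \left(O + 20\right) \frac{1}{2 O} = \left(20 + O\right) \frac{1}{2 O} = \frac{20 + O}{2 O}$)
$\frac{v{\left(x{\left(R{\left(1,3 \right)} \right)} \right)} - -161357}{U} = \frac{\frac{20 - 3}{2 \left(-3\right)} - -161357}{214284} = \left(\frac{1}{2} \left(- \frac{1}{3}\right) 17 + 161357\right) \frac{1}{214284} = \left(- \frac{17}{6} + 161357\right) \frac{1}{214284} = \frac{968125}{6} \cdot \frac{1}{214284} = \frac{968125}{1285704}$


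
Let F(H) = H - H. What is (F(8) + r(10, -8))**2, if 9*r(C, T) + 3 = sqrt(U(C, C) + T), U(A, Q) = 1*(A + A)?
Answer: 7/27 - 4*sqrt(3)/27 ≈ 0.0026591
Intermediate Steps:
U(A, Q) = 2*A (U(A, Q) = 1*(2*A) = 2*A)
F(H) = 0
r(C, T) = -1/3 + sqrt(T + 2*C)/9 (r(C, T) = -1/3 + sqrt(2*C + T)/9 = -1/3 + sqrt(T + 2*C)/9)
(F(8) + r(10, -8))**2 = (0 + (-1/3 + sqrt(-8 + 2*10)/9))**2 = (0 + (-1/3 + sqrt(-8 + 20)/9))**2 = (0 + (-1/3 + sqrt(12)/9))**2 = (0 + (-1/3 + (2*sqrt(3))/9))**2 = (0 + (-1/3 + 2*sqrt(3)/9))**2 = (-1/3 + 2*sqrt(3)/9)**2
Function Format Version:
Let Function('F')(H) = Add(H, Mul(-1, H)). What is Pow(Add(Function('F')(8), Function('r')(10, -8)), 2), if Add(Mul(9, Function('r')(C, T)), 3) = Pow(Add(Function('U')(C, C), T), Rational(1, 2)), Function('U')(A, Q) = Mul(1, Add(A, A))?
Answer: Add(Rational(7, 27), Mul(Rational(-4, 27), Pow(3, Rational(1, 2)))) ≈ 0.0026591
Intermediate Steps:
Function('U')(A, Q) = Mul(2, A) (Function('U')(A, Q) = Mul(1, Mul(2, A)) = Mul(2, A))
Function('F')(H) = 0
Function('r')(C, T) = Add(Rational(-1, 3), Mul(Rational(1, 9), Pow(Add(T, Mul(2, C)), Rational(1, 2)))) (Function('r')(C, T) = Add(Rational(-1, 3), Mul(Rational(1, 9), Pow(Add(Mul(2, C), T), Rational(1, 2)))) = Add(Rational(-1, 3), Mul(Rational(1, 9), Pow(Add(T, Mul(2, C)), Rational(1, 2)))))
Pow(Add(Function('F')(8), Function('r')(10, -8)), 2) = Pow(Add(0, Add(Rational(-1, 3), Mul(Rational(1, 9), Pow(Add(-8, Mul(2, 10)), Rational(1, 2))))), 2) = Pow(Add(0, Add(Rational(-1, 3), Mul(Rational(1, 9), Pow(Add(-8, 20), Rational(1, 2))))), 2) = Pow(Add(0, Add(Rational(-1, 3), Mul(Rational(1, 9), Pow(12, Rational(1, 2))))), 2) = Pow(Add(0, Add(Rational(-1, 3), Mul(Rational(1, 9), Mul(2, Pow(3, Rational(1, 2)))))), 2) = Pow(Add(0, Add(Rational(-1, 3), Mul(Rational(2, 9), Pow(3, Rational(1, 2))))), 2) = Pow(Add(Rational(-1, 3), Mul(Rational(2, 9), Pow(3, Rational(1, 2)))), 2)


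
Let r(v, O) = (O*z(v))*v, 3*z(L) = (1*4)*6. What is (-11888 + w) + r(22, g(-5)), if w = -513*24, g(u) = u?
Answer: -25080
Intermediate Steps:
z(L) = 8 (z(L) = ((1*4)*6)/3 = (4*6)/3 = (⅓)*24 = 8)
r(v, O) = 8*O*v (r(v, O) = (O*8)*v = (8*O)*v = 8*O*v)
w = -12312
(-11888 + w) + r(22, g(-5)) = (-11888 - 12312) + 8*(-5)*22 = -24200 - 880 = -25080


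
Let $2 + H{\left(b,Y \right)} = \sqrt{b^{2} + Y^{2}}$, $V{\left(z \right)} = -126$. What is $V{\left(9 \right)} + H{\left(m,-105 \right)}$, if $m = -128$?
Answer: $-128 + \sqrt{27409} \approx 37.557$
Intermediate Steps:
$H{\left(b,Y \right)} = -2 + \sqrt{Y^{2} + b^{2}}$ ($H{\left(b,Y \right)} = -2 + \sqrt{b^{2} + Y^{2}} = -2 + \sqrt{Y^{2} + b^{2}}$)
$V{\left(9 \right)} + H{\left(m,-105 \right)} = -126 - \left(2 - \sqrt{\left(-105\right)^{2} + \left(-128\right)^{2}}\right) = -126 - \left(2 - \sqrt{11025 + 16384}\right) = -126 - \left(2 - \sqrt{27409}\right) = -128 + \sqrt{27409}$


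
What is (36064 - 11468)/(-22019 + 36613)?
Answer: 12298/7297 ≈ 1.6854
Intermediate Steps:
(36064 - 11468)/(-22019 + 36613) = 24596/14594 = 24596*(1/14594) = 12298/7297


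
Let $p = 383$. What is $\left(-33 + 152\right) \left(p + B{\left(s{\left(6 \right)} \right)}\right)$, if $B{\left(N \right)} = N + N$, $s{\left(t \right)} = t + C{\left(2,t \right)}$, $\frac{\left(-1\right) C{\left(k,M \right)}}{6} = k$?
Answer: $44149$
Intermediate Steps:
$C{\left(k,M \right)} = - 6 k$
$s{\left(t \right)} = -12 + t$ ($s{\left(t \right)} = t - 12 = -12 + t$)
$B{\left(N \right)} = 2 N$
$\left(-33 + 152\right) \left(p + B{\left(s{\left(6 \right)} \right)}\right) = \left(-33 + 152\right) \left(383 + 2 \left(-12 + 6\right)\right) = 119 \left(383 + 2 \left(-6\right)\right) = 119 \left(383 - 12\right) = 119 \cdot 371 = 44149$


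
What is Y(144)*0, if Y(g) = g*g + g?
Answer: 0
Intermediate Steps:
Y(g) = g + g² (Y(g) = g² + g = g + g²)
Y(144)*0 = (144*(1 + 144))*0 = (144*145)*0 = 20880*0 = 0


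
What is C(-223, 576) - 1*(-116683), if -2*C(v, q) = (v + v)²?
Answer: 17225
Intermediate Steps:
C(v, q) = -2*v² (C(v, q) = -(v + v)²/2 = -4*v²/2 = -2*v²)
C(-223, 576) - 1*(-116683) = -2*(-223)² - 1*(-116683) = -2*49729 + 116683 = -99458 + 116683 = 17225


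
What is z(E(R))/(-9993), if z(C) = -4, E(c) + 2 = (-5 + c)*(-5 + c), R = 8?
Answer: 4/9993 ≈ 0.00040028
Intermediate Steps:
E(c) = -2 + (-5 + c)**2 (E(c) = -2 + (-5 + c)*(-5 + c) = -2 + (-5 + c)**2)
z(E(R))/(-9993) = -4/(-9993) = -4*(-1/9993) = 4/9993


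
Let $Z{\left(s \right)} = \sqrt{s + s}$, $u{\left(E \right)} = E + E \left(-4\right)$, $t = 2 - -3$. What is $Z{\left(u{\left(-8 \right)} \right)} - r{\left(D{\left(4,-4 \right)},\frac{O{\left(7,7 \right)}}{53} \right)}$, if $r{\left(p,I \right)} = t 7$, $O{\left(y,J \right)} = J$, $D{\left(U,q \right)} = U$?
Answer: $-35 + 4 \sqrt{3} \approx -28.072$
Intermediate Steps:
$t = 5$ ($t = 2 + 3 = 5$)
$u{\left(E \right)} = - 3 E$ ($u{\left(E \right)} = E - 4 E = - 3 E$)
$Z{\left(s \right)} = \sqrt{2} \sqrt{s}$ ($Z{\left(s \right)} = \sqrt{2 s} = \sqrt{2} \sqrt{s}$)
$r{\left(p,I \right)} = 35$ ($r{\left(p,I \right)} = 5 \cdot 7 = 35$)
$Z{\left(u{\left(-8 \right)} \right)} - r{\left(D{\left(4,-4 \right)},\frac{O{\left(7,7 \right)}}{53} \right)} = \sqrt{2} \sqrt{\left(-3\right) \left(-8\right)} - 35 = \sqrt{2} \sqrt{24} - 35 = \sqrt{2} \cdot 2 \sqrt{6} - 35 = 4 \sqrt{3} - 35 = -35 + 4 \sqrt{3}$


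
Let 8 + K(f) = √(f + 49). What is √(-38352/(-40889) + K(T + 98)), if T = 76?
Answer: √(-11807107640 + 1671910321*√223)/40889 ≈ 2.8056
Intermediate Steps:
K(f) = -8 + √(49 + f) (K(f) = -8 + √(f + 49) = -8 + √(49 + f))
√(-38352/(-40889) + K(T + 98)) = √(-38352/(-40889) + (-8 + √(49 + (76 + 98)))) = √(-38352*(-1/40889) + (-8 + √(49 + 174))) = √(38352/40889 + (-8 + √223)) = √(-288760/40889 + √223)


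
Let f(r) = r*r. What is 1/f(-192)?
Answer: 1/36864 ≈ 2.7127e-5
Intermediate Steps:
f(r) = r²
1/f(-192) = 1/((-192)²) = 1/36864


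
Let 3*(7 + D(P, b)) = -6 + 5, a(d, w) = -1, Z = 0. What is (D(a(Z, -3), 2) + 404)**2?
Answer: 1416100/9 ≈ 1.5734e+5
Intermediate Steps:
D(P, b) = -22/3 (D(P, b) = -7 + (-6 + 5)/3 = -7 + (1/3)*(-1) = -7 - 1/3 = -22/3)
(D(a(Z, -3), 2) + 404)**2 = (-22/3 + 404)**2 = (1190/3)**2 = 1416100/9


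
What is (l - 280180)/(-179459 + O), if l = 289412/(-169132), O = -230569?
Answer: 3948974431/5779071308 ≈ 0.68332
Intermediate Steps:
l = -72353/42283 (l = 289412*(-1/169132) = -72353/42283 ≈ -1.7112)
(l - 280180)/(-179459 + O) = (-72353/42283 - 280180)/(-179459 - 230569) = -11846923293/42283/(-410028) = -11846923293/42283*(-1/410028) = 3948974431/5779071308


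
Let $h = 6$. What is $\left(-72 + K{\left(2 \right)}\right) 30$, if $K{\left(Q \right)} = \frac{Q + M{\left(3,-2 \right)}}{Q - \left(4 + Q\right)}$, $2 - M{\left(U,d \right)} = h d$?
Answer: $-2280$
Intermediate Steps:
$M{\left(U,d \right)} = 2 - 6 d$
$K{\left(Q \right)} = - \frac{7}{2} - \frac{Q}{4}$ ($K{\left(Q \right)} = \frac{Q + \left(2 - -12\right)}{Q - \left(4 + Q\right)} = \frac{Q + \left(2 + 12\right)}{-4} = \left(Q + 14\right) \left(- \frac{1}{4}\right) = \left(14 + Q\right) \left(- \frac{1}{4}\right) = - \frac{7}{2} - \frac{Q}{4}$)
$\left(-72 + K{\left(2 \right)}\right) 30 = \left(-72 - 4\right) 30 = \left(-76\right) 30 = -2280$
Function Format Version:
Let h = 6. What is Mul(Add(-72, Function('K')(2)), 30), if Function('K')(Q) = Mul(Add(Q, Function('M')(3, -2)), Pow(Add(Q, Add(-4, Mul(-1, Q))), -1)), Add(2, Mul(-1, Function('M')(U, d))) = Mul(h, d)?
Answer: -2280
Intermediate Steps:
Function('M')(U, d) = Add(2, Mul(-6, d)) (Function('M')(U, d) = Add(2, Mul(-1, Mul(6, d))) = Add(2, Mul(-6, d)))
Function('K')(Q) = Add(Rational(-7, 2), Mul(Rational(-1, 4), Q)) (Function('K')(Q) = Mul(Add(Q, Add(2, Mul(-6, -2))), Pow(Add(Q, Add(-4, Mul(-1, Q))), -1)) = Mul(Add(Q, Add(2, 12)), Pow(-4, -1)) = Mul(Add(Q, 14), Rational(-1, 4)) = Mul(Add(14, Q), Rational(-1, 4)) = Add(Rational(-7, 2), Mul(Rational(-1, 4), Q)))
Mul(Add(-72, Function('K')(2)), 30) = Mul(Add(-72, Add(Rational(-7, 2), Mul(Rational(-1, 4), 2))), 30) = Mul(Add(-72, Add(Rational(-7, 2), Rational(-1, 2))), 30) = Mul(Add(-72, -4), 30) = Mul(-76, 30) = -2280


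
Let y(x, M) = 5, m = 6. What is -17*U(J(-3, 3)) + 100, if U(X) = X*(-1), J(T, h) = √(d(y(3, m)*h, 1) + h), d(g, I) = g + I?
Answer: 100 + 17*√19 ≈ 174.10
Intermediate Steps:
d(g, I) = I + g
J(T, h) = √(1 + 6*h) (J(T, h) = √((1 + 5*h) + h) = √(1 + 6*h))
U(X) = -X
-17*U(J(-3, 3)) + 100 = -(-17)*√(1 + 6*3) + 100 = -(-17)*√(1 + 18) + 100 = -(-17)*√19 + 100 = 17*√19 + 100 = 100 + 17*√19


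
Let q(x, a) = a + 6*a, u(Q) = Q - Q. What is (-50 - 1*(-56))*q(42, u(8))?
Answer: 0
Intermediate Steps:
u(Q) = 0
q(x, a) = 7*a
(-50 - 1*(-56))*q(42, u(8)) = (-50 - 1*(-56))*(7*0) = (-50 + 56)*0 = 6*0 = 0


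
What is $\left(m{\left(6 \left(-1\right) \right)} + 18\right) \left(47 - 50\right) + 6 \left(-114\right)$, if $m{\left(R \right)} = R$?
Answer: $-720$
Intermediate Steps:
$\left(m{\left(6 \left(-1\right) \right)} + 18\right) \left(47 - 50\right) + 6 \left(-114\right) = \left(6 \left(-1\right) + 18\right) \left(47 - 50\right) + 6 \left(-114\right) = \left(-6 + 18\right) \left(-3\right) - 684 = 12 \left(-3\right) - 684 = -36 - 684 = -720$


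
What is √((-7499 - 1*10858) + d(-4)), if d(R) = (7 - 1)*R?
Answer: I*√18381 ≈ 135.58*I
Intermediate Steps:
d(R) = 6*R
√((-7499 - 1*10858) + d(-4)) = √((-7499 - 1*10858) + 6*(-4)) = √((-7499 - 10858) - 24) = √(-18357 - 24) = √(-18381) = I*√18381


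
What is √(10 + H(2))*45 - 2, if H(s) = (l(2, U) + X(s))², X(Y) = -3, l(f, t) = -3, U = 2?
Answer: -2 + 45*√46 ≈ 303.21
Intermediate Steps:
H(s) = 36 (H(s) = (-3 - 3)² = (-6)² = 36)
√(10 + H(2))*45 - 2 = √(10 + 36)*45 - 2 = √46*45 - 2 = 45*√46 - 2 = -2 + 45*√46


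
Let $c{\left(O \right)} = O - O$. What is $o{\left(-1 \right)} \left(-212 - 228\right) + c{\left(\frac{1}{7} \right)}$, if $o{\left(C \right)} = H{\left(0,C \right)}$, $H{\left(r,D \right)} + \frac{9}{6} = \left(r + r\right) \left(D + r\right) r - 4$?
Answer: $2420$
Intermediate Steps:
$c{\left(O \right)} = 0$
$H{\left(r,D \right)} = - \frac{11}{2} + 2 r^{2} \left(D + r\right)$ ($H{\left(r,D \right)} = - \frac{3}{2} + \left(\left(r + r\right) \left(D + r\right) r - 4\right) = - \frac{3}{2} + \left(2 r \left(D + r\right) r - 4\right) = - \frac{3}{2} + \left(2 r^{2} \left(D + r\right) - 4\right) = - \frac{3}{2} + \left(-4 + 2 r^{2} \left(D + r\right)\right) = - \frac{11}{2} + 2 r^{2} \left(D + r\right)$)
$o{\left(C \right)} = - \frac{11}{2}$ ($o{\left(C \right)} = - \frac{11}{2} + 2 \cdot 0^{3} + 2 C 0^{2} = - \frac{11}{2} + 2 \cdot 0 + 2 C 0 = - \frac{11}{2} + 0 + 0 = - \frac{11}{2}$)
$o{\left(-1 \right)} \left(-212 - 228\right) + c{\left(\frac{1}{7} \right)} = - \frac{11 \left(-212 - 228\right)}{2} + 0 = \left(- \frac{11}{2}\right) \left(-440\right) + 0 = 2420 + 0 = 2420$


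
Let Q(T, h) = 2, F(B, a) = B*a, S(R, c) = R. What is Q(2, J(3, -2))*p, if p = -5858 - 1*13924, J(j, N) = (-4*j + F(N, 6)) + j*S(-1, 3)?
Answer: -39564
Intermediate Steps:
J(j, N) = -5*j + 6*N (J(j, N) = (-4*j + N*6) + j*(-1) = (-4*j + 6*N) - j = -5*j + 6*N)
p = -19782 (p = -5858 - 13924 = -19782)
Q(2, J(3, -2))*p = 2*(-19782) = -39564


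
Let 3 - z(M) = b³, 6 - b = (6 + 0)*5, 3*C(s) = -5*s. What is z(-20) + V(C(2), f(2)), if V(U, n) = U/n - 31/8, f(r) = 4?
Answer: 331735/24 ≈ 13822.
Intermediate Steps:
C(s) = -5*s/3 (C(s) = (-5*s)/3 = -5*s/3)
b = -24 (b = 6 - (6 + 0)*5 = 6 - 6*5 = 6 - 1*30 = 6 - 30 = -24)
V(U, n) = -31/8 + U/n (V(U, n) = U/n - 31*⅛ = U/n - 31/8 = -31/8 + U/n)
z(M) = 13827 (z(M) = 3 - 1*(-24)³ = 3 - 1*(-13824) = 3 + 13824 = 13827)
z(-20) + V(C(2), f(2)) = 13827 + (-31/8 - 5/3*2/4) = 13827 + (-31/8 - 10/3*¼) = 13827 + (-31/8 - ⅚) = 13827 - 113/24 = 331735/24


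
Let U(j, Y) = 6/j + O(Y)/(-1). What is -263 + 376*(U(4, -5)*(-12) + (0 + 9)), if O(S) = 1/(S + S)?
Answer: -20491/5 ≈ -4098.2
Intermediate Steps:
O(S) = 1/(2*S)
U(j, Y) = 6/j - 1/(2*Y) (U(j, Y) = 6/j + (1/(2*Y))/(-1) = 6/j + (1/(2*Y))*(-1) = 6/j - 1/(2*Y))
-263 + 376*(U(4, -5)*(-12) + (0 + 9)) = -263 + 376*((6/4 - ½/(-5))*(-12) + (0 + 9)) = -263 + 376*((6*(¼) - ½*(-⅕))*(-12) + 9) = -263 + 376*((3/2 + ⅒)*(-12) + 9) = -263 + 376*((8/5)*(-12) + 9) = -263 + 376*(-96/5 + 9) = -263 + 376*(-51/5) = -263 - 19176/5 = -20491/5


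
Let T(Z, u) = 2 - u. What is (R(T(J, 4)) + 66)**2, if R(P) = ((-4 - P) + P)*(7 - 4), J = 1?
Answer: 2916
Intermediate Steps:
R(P) = -12 (R(P) = -4*3 = -12)
(R(T(J, 4)) + 66)**2 = (-12 + 66)**2 = 54**2 = 2916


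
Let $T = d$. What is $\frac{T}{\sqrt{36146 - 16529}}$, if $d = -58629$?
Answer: $- \frac{19543 \sqrt{19617}}{6539} \approx -418.6$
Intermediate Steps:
$T = -58629$
$\frac{T}{\sqrt{36146 - 16529}} = - \frac{58629}{\sqrt{36146 - 16529}} = - \frac{58629}{\sqrt{19617}} = - 58629 \frac{\sqrt{19617}}{19617} = - \frac{19543 \sqrt{19617}}{6539}$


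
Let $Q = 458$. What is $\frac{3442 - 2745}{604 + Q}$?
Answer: $\frac{697}{1062} \approx 0.65631$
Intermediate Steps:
$\frac{3442 - 2745}{604 + Q} = \frac{3442 - 2745}{604 + 458} = \frac{697}{1062}$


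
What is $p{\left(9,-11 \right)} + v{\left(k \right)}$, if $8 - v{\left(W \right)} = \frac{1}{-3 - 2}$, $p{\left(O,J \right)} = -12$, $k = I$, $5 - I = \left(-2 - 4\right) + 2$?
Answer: $- \frac{19}{5} \approx -3.8$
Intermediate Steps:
$I = 9$ ($I = 5 - \left(\left(-2 - 4\right) + 2\right) = 5 - \left(-6 + 2\right) = 5 - -4 = 5 + 4 = 9$)
$k = 9$
$v{\left(W \right)} = \frac{41}{5}$ ($v{\left(W \right)} = 8 - \frac{1}{-3 - 2} = 8 - \frac{1}{-5} = 8 - - \frac{1}{5} = 8 + \frac{1}{5} = \frac{41}{5}$)
$p{\left(9,-11 \right)} + v{\left(k \right)} = -12 + \frac{41}{5} = - \frac{19}{5}$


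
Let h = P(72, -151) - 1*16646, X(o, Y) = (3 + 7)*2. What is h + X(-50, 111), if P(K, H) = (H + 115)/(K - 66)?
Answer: -16632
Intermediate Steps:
P(K, H) = (115 + H)/(-66 + K)
X(o, Y) = 20 (X(o, Y) = 10*2 = 20)
h = -16652 (h = (115 - 151)/(-66 + 72) - 1*16646 = -36/6 - 16646 = (1/6)*(-36) - 16646 = -6 - 16646 = -16652)
h + X(-50, 111) = -16652 + 20 = -16632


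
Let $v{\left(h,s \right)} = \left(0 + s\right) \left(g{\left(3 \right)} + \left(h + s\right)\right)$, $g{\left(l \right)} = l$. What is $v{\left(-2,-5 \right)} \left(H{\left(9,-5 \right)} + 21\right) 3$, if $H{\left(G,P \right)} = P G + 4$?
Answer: $-1200$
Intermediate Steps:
$H{\left(G,P \right)} = 4 + G P$ ($H{\left(G,P \right)} = G P + 4 = 4 + G P$)
$v{\left(h,s \right)} = s \left(3 + h + s\right)$ ($v{\left(h,s \right)} = \left(0 + s\right) \left(3 + \left(h + s\right)\right) = s \left(3 + h + s\right)$)
$v{\left(-2,-5 \right)} \left(H{\left(9,-5 \right)} + 21\right) 3 = - 5 \left(3 - 2 - 5\right) \left(\left(4 + 9 \left(-5\right)\right) + 21\right) 3 = \left(-5\right) \left(-4\right) \left(\left(4 - 45\right) + 21\right) 3 = 20 \left(-41 + 21\right) 3 = 20 \left(-20\right) 3 = \left(-400\right) 3 = -1200$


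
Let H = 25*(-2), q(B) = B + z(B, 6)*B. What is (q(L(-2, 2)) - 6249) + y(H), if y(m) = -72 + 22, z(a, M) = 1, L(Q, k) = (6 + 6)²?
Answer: -6011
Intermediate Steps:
L(Q, k) = 144 (L(Q, k) = 12² = 144)
q(B) = 2*B (q(B) = B + 1*B = B + B = 2*B)
H = -50
y(m) = -50
(q(L(-2, 2)) - 6249) + y(H) = (2*144 - 6249) - 50 = (288 - 6249) - 50 = -5961 - 50 = -6011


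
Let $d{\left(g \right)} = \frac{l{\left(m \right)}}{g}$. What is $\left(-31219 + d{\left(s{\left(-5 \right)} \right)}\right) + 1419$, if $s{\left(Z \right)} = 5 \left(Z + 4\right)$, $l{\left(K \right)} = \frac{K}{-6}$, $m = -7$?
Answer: $- \frac{894007}{30} \approx -29800.0$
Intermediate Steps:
$l{\left(K \right)} = - \frac{K}{6}$ ($l{\left(K \right)} = K \left(- \frac{1}{6}\right) = - \frac{K}{6}$)
$s{\left(Z \right)} = 20 + 5 Z$ ($s{\left(Z \right)} = 5 \left(4 + Z\right) = 20 + 5 Z$)
$d{\left(g \right)} = \frac{7}{6 g}$ ($d{\left(g \right)} = \frac{\left(- \frac{1}{6}\right) \left(-7\right)}{g} = \frac{7}{6 g}$)
$\left(-31219 + d{\left(s{\left(-5 \right)} \right)}\right) + 1419 = \left(-31219 + \frac{7}{6 \left(20 + 5 \left(-5\right)\right)}\right) + 1419 = \left(-31219 + \frac{7}{6 \left(20 - 25\right)}\right) + 1419 = \left(-31219 + \frac{7}{6 \left(-5\right)}\right) + 1419 = \left(-31219 + \frac{7}{6} \left(- \frac{1}{5}\right)\right) + 1419 = \left(-31219 - \frac{7}{30}\right) + 1419 = - \frac{936577}{30} + 1419 = - \frac{894007}{30}$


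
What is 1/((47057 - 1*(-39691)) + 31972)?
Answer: 1/118720 ≈ 8.4232e-6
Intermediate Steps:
1/((47057 - 1*(-39691)) + 31972) = 1/((47057 + 39691) + 31972) = 1/(86748 + 31972) = 1/118720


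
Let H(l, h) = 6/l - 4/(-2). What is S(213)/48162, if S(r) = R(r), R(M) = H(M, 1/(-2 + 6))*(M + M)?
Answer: 144/8027 ≈ 0.017939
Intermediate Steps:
H(l, h) = 2 + 6/l (H(l, h) = 6/l - 4*(-½) = 6/l + 2 = 2 + 6/l)
R(M) = 2*M*(2 + 6/M) (R(M) = (2 + 6/M)*(M + M) = (2 + 6/M)*(2*M) = 2*M*(2 + 6/M))
S(r) = 12 + 4*r
S(213)/48162 = (12 + 4*213)/48162 = (12 + 852)*(1/48162) = 864*(1/48162) = 144/8027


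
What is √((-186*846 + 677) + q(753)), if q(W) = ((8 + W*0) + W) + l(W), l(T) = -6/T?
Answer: 138*I*√515805/251 ≈ 394.86*I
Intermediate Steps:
q(W) = 8 + W - 6/W (q(W) = ((8 + W*0) + W) - 6/W = ((8 + 0) + W) - 6/W = (8 + W) - 6/W = 8 + W - 6/W)
√((-186*846 + 677) + q(753)) = √((-186*846 + 677) + (8 + 753 - 6/753)) = √((-157356 + 677) + (8 + 753 - 6*1/753)) = √(-156679 + (8 + 753 - 2/251)) = √(-156679 + 191009/251) = √(-39135420/251) = 138*I*√515805/251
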